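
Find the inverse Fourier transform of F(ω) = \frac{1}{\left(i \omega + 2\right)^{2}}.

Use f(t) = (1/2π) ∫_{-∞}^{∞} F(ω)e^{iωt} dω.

f(t) = t e^{- 2 t} u\left(t\right)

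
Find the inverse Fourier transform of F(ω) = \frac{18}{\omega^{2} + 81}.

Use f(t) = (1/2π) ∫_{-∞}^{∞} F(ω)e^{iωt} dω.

f(t) = e^{- 9 \left|{t}\right|}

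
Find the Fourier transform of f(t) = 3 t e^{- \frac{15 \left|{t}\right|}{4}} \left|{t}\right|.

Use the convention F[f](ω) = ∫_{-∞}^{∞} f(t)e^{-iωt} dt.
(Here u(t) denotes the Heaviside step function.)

F(ω) = \frac{3072 i \omega \left(16 \omega^{2} - 675\right)}{\left(16 \omega^{2} + 225\right)^{3}}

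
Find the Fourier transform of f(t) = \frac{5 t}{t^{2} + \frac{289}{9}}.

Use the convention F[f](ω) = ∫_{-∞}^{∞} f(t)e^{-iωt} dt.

F(ω) = - 5 i \pi e^{- \frac{17 \left|{\omega}\right|}{3}} \operatorname{sign}{\left(\omega \right)}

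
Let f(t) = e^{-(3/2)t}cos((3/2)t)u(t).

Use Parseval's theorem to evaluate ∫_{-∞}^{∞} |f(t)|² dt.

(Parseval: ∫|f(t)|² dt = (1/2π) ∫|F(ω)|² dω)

∫|f(t)|² dt = \frac{1}{4}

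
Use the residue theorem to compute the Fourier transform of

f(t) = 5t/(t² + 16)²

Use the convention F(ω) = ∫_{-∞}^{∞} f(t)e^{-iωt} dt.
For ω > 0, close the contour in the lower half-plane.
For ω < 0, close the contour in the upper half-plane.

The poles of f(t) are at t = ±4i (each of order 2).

Let g(z) = f(z)e^{-iωz}; for large |z| the factor e^{-iωz} decays in the lower half-plane when ω > 0 and in the upper half-plane when ω < 0.

Case ω > 0 (lower half-plane, clockwise contour ⇒ F(ω) = -2πi·ΣRes):
  Res_{z = - 4 i} g(z) = \frac{5 \omega e^{- 4 \omega}}{16} (pole of order 2)
  F(ω) = -2πi·ΣRes = - \frac{5 i \pi \omega e^{- 4 \omega}}{8}

Case ω < 0 (upper half-plane, counterclockwise contour ⇒ F(ω) = +2πi·ΣRes):
  Res_{z = 4 i} g(z) = - \frac{5 \omega e^{4 \omega}}{16} (pole of order 2)
  F(ω) = 2πi·ΣRes = - \frac{5 i \pi \omega e^{4 \omega}}{8}

Both cases combine into a single formula in |ω|:

F(ω) = - \frac{5 i \pi \omega e^{- 4 \left|{\omega}\right|}}{8}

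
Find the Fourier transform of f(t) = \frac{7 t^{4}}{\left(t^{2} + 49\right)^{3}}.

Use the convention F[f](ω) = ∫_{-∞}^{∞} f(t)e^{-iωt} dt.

F(ω) = \frac{\pi \left(49 \omega^{2} - 35 \left|{\omega}\right| + 3\right) e^{- 7 \left|{\omega}\right|}}{8}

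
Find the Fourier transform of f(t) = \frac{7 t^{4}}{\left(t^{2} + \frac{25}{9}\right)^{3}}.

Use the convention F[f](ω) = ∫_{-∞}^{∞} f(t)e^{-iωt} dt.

F(ω) = \frac{7 \pi \left(25 \omega^{2} - 75 \left|{\omega}\right| + 27\right) e^{- \frac{5 \left|{\omega}\right|}{3}}}{120}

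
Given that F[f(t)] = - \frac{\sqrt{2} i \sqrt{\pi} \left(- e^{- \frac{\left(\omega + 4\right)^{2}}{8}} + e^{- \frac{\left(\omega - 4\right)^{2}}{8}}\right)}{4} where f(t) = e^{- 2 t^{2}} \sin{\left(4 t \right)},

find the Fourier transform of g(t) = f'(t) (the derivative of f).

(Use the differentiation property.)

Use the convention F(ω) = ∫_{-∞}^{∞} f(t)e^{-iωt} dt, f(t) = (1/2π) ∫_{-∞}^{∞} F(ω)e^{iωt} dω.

F[g](ω) = \frac{\sqrt{2} \sqrt{\pi} \omega \left(e^{2 \omega} - 1\right) e^{- \frac{\omega^{2}}{8} - \omega - 2}}{4}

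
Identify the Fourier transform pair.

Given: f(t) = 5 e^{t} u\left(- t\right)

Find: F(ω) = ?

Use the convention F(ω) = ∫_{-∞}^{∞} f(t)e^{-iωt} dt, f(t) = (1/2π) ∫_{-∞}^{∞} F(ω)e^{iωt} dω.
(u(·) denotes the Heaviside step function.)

F(ω) = \frac{5 i}{\omega + i}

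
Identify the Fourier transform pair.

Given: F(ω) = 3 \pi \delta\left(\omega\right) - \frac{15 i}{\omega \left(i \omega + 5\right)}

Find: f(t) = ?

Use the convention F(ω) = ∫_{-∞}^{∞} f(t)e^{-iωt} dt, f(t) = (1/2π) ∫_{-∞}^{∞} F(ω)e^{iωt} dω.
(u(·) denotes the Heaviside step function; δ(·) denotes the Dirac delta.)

f(t) = 3 \left(1 - e^{- 5 t}\right) u\left(t\right)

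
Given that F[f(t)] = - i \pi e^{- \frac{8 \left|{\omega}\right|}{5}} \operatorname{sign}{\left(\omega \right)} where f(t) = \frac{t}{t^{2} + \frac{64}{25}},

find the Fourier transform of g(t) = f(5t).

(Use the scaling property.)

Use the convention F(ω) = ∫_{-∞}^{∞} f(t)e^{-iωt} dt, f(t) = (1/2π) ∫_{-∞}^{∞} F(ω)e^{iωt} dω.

F[g](ω) = - \frac{i \pi e^{- \frac{8 \left|{\omega}\right|}{25}} \operatorname{sign}{\left(\omega \right)}}{5}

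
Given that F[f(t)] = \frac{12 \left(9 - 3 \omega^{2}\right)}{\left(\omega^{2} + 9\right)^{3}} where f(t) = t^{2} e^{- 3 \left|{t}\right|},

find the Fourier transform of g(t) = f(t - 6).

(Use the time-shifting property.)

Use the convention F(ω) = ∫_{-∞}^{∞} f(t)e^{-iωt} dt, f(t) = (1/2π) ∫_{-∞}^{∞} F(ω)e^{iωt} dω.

F[g](ω) = \frac{36 \left(3 - \omega^{2}\right) e^{- 6 i \omega}}{\left(\omega^{2} + 9\right)^{3}}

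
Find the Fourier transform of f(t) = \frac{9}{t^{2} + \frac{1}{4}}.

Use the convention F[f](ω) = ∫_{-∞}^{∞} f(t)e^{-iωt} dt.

F(ω) = 18 \pi e^{- \frac{\left|{\omega}\right|}{2}}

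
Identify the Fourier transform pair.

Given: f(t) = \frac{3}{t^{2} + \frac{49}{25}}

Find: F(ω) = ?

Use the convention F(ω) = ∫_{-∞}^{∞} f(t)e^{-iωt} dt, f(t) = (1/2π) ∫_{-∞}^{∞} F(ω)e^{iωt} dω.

F(ω) = \frac{15 \pi e^{- \frac{7 \left|{\omega}\right|}{5}}}{7}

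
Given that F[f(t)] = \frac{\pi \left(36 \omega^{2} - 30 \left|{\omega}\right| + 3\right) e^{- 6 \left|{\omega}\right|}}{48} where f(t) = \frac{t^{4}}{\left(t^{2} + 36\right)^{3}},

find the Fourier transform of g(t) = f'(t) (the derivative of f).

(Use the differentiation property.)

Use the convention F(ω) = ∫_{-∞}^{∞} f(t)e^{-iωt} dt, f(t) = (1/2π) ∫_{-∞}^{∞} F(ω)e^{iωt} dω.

F[g](ω) = \frac{i \pi \omega \left(12 \omega^{2} - 10 \left|{\omega}\right| + 1\right) e^{- 6 \left|{\omega}\right|}}{16}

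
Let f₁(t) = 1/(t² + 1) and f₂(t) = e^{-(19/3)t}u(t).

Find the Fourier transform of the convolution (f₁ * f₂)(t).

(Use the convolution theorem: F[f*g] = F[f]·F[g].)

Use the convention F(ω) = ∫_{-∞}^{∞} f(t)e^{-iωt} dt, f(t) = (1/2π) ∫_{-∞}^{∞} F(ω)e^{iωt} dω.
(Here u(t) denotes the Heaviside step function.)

F[f₁*f₂](ω) = \frac{3 \pi e^{- \left|{\omega}\right|}}{3 i \omega + 19}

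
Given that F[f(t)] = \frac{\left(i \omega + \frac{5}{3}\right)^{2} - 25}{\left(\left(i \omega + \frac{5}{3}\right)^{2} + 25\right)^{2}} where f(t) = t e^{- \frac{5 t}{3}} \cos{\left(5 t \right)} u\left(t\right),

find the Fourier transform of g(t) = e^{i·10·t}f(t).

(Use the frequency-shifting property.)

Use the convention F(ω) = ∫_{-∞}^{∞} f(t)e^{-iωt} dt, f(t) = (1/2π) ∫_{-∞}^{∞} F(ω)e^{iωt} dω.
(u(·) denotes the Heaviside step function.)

F[g](ω) = \frac{9 \left(\left(3 i \left(\omega - 10\right) + 5\right)^{2} - 225\right)}{\left(\left(3 i \left(\omega - 10\right) + 5\right)^{2} + 225\right)^{2}}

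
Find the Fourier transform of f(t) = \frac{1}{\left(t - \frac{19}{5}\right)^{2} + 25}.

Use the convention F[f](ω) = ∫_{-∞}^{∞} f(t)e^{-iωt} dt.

F(ω) = \frac{\pi e^{- \frac{19 i \omega}{5} - 5 \left|{\omega}\right|}}{5}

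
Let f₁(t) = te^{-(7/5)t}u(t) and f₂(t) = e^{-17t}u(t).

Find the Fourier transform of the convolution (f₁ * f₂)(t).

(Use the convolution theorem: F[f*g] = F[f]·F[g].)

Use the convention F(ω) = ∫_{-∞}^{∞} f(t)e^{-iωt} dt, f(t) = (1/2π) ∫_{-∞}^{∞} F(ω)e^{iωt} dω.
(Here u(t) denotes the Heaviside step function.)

F[f₁*f₂](ω) = \frac{25}{\left(i \omega + 17\right) \left(5 i \omega + 7\right)^{2}}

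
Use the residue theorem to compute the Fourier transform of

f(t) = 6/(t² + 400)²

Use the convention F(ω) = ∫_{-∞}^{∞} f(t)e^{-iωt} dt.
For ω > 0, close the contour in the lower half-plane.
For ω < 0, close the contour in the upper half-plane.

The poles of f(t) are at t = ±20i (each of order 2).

Let g(z) = f(z)e^{-iωz}; for large |z| the factor e^{-iωz} decays in the lower half-plane when ω > 0 and in the upper half-plane when ω < 0.

Case ω > 0 (lower half-plane, clockwise contour ⇒ F(ω) = -2πi·ΣRes):
  Res_{z = - 20 i} g(z) = \frac{3 i \left(20 \omega + 1\right) e^{- 20 \omega}}{16000} (pole of order 2)
  F(ω) = -2πi·ΣRes = \frac{3 \pi \left(20 \omega + 1\right) e^{- 20 \omega}}{8000}

Case ω < 0 (upper half-plane, counterclockwise contour ⇒ F(ω) = +2πi·ΣRes):
  Res_{z = 20 i} g(z) = \frac{3 i \left(20 \omega - 1\right) e^{20 \omega}}{16000} (pole of order 2)
  F(ω) = 2πi·ΣRes = \frac{3 \pi \left(1 - 20 \omega\right) e^{20 \omega}}{8000}

Both cases combine into a single formula in |ω|:

F(ω) = \frac{3 \pi \left(20 \left|{\omega}\right| + 1\right) e^{- 20 \left|{\omega}\right|}}{8000}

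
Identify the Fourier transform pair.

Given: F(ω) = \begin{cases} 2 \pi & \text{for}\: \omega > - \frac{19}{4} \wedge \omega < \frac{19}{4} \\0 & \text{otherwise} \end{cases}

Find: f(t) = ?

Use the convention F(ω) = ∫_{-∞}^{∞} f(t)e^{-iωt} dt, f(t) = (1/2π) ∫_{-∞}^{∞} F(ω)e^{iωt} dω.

f(t) = \frac{2 \sin{\left(\frac{19 t}{4} \right)}}{t}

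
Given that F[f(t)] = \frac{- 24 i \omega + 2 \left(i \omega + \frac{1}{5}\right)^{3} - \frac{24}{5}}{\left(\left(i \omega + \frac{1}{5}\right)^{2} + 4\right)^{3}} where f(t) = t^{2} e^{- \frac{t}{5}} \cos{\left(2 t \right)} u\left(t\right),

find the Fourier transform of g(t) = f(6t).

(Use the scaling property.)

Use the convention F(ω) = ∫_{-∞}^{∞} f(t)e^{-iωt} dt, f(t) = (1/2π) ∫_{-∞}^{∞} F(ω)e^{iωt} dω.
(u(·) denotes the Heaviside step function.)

F[g](ω) = \frac{9000 \left(- 54000 i \omega + \left(5 i \omega + 6\right)^{3} - 64800\right)}{\left(\left(5 i \omega + 6\right)^{2} + 3600\right)^{3}}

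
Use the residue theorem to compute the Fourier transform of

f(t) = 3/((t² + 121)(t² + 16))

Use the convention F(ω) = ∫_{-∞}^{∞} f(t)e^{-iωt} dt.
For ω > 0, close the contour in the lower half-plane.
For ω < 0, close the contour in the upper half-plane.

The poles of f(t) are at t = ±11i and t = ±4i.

Let g(z) = f(z)e^{-iωz}; for large |z| the factor e^{-iωz} decays in the lower half-plane when ω > 0 and in the upper half-plane when ω < 0.

Case ω > 0 (lower half-plane, clockwise contour ⇒ F(ω) = -2πi·ΣRes):
  Res_{z = - 11 i} g(z) = - \frac{i e^{- 11 \omega}}{770}
  Res_{z = - 4 i} g(z) = \frac{i e^{- 4 \omega}}{280}
  F(ω) = -2πi·ΣRes = \frac{\pi \left(11 e^{7 \omega} - 4\right) e^{- 11 \omega}}{1540}

Case ω < 0 (upper half-plane, counterclockwise contour ⇒ F(ω) = +2πi·ΣRes):
  Res_{z = 11 i} g(z) = \frac{i e^{11 \omega}}{770}
  Res_{z = 4 i} g(z) = - \frac{i e^{4 \omega}}{280}
  F(ω) = 2πi·ΣRes = \frac{\pi \left(11 - 4 e^{7 \omega}\right) e^{4 \omega}}{1540}

Both cases combine into a single formula in |ω|:

F(ω) = \frac{\pi \left(11 e^{7 \left|{\omega}\right|} - 4\right) e^{- 11 \left|{\omega}\right|}}{1540}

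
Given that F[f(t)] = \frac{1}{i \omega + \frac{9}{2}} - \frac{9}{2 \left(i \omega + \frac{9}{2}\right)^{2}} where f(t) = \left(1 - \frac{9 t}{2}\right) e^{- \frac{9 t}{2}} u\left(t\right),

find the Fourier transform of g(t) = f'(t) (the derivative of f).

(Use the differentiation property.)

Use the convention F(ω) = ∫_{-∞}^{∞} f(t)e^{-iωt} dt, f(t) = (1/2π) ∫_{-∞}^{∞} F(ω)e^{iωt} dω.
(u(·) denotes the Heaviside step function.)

F[g](ω) = \frac{4 \omega^{2}}{4 \omega^{2} - 36 i \omega - 81}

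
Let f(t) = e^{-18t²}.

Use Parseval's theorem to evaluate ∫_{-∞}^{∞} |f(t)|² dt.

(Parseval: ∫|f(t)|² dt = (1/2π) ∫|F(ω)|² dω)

∫|f(t)|² dt = \frac{\sqrt{\pi}}{6}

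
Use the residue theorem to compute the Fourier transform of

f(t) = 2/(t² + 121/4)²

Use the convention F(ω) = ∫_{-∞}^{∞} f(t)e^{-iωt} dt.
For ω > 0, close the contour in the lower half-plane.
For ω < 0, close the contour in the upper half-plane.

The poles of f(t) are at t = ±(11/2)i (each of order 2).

Let g(z) = f(z)e^{-iωz}; for large |z| the factor e^{-iωz} decays in the lower half-plane when ω > 0 and in the upper half-plane when ω < 0.

Case ω > 0 (lower half-plane, clockwise contour ⇒ F(ω) = -2πi·ΣRes):
  Res_{z = - \frac{11 i}{2}} g(z) = \frac{2 i \left(11 \omega + 2\right) e^{- \frac{11 \omega}{2}}}{1331} (pole of order 2)
  F(ω) = -2πi·ΣRes = \frac{4 \pi \left(11 \omega + 2\right) e^{- \frac{11 \omega}{2}}}{1331}

Case ω < 0 (upper half-plane, counterclockwise contour ⇒ F(ω) = +2πi·ΣRes):
  Res_{z = \frac{11 i}{2}} g(z) = \frac{2 i \left(11 \omega - 2\right) e^{\frac{11 \omega}{2}}}{1331} (pole of order 2)
  F(ω) = 2πi·ΣRes = \frac{4 \pi \left(2 - 11 \omega\right) e^{\frac{11 \omega}{2}}}{1331}

Both cases combine into a single formula in |ω|:

F(ω) = \frac{4 \pi \left(11 \left|{\omega}\right| + 2\right) e^{- \frac{11 \left|{\omega}\right|}{2}}}{1331}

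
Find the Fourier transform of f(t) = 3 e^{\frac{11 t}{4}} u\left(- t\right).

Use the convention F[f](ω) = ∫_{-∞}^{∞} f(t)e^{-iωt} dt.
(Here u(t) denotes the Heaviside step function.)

F(ω) = - \frac{12}{4 i \omega - 11}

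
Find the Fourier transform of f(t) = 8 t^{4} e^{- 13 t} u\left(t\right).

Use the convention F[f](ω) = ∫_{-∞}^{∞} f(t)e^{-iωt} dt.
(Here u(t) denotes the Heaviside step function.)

F(ω) = \frac{192}{\left(i \omega + 13\right)^{5}}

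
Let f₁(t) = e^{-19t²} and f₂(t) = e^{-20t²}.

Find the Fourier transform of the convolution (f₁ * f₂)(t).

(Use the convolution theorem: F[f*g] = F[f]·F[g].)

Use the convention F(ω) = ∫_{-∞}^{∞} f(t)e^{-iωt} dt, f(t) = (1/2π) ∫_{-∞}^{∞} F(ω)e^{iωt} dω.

F[f₁*f₂](ω) = \frac{\sqrt{95} \pi e^{- \frac{39 \omega^{2}}{1520}}}{190}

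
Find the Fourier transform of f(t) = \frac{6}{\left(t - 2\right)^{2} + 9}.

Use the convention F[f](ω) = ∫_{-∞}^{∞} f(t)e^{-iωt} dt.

F(ω) = 2 \pi e^{- 2 i \omega - 3 \left|{\omega}\right|}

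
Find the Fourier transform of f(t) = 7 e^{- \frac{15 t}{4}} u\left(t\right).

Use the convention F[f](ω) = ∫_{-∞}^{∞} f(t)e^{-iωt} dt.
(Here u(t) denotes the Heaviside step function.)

F(ω) = \frac{28}{4 i \omega + 15}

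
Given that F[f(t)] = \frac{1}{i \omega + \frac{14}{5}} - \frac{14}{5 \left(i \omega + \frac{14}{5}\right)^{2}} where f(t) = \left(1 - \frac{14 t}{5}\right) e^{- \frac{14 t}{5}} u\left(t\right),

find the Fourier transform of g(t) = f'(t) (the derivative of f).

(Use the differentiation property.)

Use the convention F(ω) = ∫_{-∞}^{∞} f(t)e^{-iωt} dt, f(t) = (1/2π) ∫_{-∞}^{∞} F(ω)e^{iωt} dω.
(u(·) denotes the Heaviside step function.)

F[g](ω) = \frac{25 \omega^{2}}{25 \omega^{2} - 140 i \omega - 196}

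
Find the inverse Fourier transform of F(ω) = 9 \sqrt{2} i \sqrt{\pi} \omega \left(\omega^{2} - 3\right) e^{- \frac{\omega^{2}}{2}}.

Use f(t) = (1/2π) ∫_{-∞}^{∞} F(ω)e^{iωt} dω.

f(t) = 9 t^{3} e^{- \frac{t^{2}}{2}}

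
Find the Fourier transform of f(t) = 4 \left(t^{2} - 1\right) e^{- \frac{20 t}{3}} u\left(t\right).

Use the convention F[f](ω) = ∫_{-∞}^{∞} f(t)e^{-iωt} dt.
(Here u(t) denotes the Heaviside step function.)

F(ω) = \frac{12 \left(54 i \omega - \left(3 i \omega + 20\right)^{3} + 360\right)}{\left(3 i \omega + 20\right)^{4}}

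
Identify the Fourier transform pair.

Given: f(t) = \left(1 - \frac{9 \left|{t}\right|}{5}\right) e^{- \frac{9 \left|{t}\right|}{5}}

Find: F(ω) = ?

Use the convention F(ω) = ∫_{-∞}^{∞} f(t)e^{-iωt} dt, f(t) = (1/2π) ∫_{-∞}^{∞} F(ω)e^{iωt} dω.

F(ω) = \frac{4500 \omega^{2}}{\left(25 \omega^{2} + 81\right)^{2}}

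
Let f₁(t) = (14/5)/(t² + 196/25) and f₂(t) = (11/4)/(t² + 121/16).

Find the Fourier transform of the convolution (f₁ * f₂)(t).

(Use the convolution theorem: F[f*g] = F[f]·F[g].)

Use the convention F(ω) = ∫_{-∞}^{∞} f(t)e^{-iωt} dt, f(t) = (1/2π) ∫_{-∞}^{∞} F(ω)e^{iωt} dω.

F[f₁*f₂](ω) = \pi^{2} e^{- \frac{111 \left|{\omega}\right|}{20}}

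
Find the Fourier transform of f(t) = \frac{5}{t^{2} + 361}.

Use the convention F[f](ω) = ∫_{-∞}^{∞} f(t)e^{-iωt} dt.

F(ω) = \frac{5 \pi e^{- 19 \left|{\omega}\right|}}{19}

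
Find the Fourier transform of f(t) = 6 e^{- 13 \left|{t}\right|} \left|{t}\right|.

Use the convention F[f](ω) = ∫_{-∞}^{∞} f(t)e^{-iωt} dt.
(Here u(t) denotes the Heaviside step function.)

F(ω) = \frac{12 \left(169 - \omega^{2}\right)}{\left(\omega^{2} + 169\right)^{2}}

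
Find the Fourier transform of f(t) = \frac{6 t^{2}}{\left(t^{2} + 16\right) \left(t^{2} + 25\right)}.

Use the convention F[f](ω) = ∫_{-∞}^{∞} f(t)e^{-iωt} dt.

F(ω) = \frac{2 \pi \left(5 - 4 e^{\left|{\omega}\right|}\right) e^{- 5 \left|{\omega}\right|}}{3}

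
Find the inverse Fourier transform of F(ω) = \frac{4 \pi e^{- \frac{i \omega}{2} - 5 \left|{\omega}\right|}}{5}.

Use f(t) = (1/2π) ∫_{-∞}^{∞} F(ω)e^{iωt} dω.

f(t) = \frac{4}{\left(t - \frac{1}{2}\right)^{2} + 25}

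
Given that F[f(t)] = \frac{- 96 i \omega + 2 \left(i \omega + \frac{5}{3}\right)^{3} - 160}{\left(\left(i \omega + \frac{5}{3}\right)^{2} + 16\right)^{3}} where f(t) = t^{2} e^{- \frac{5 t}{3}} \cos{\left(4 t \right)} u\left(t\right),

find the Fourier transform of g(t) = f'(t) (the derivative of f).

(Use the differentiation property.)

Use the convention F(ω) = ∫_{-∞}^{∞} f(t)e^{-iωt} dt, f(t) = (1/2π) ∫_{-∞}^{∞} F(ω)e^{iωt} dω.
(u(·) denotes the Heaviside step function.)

F[g](ω) = - \frac{54 i \omega \left(1296 i \omega - \left(3 i \omega + 5\right)^{3} + 2160\right)}{\left(\left(3 i \omega + 5\right)^{2} + 144\right)^{3}}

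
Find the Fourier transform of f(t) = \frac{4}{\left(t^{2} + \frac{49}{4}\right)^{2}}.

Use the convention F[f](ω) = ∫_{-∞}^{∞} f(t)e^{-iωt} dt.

F(ω) = \frac{8 \pi \left(7 \left|{\omega}\right| + 2\right) e^{- \frac{7 \left|{\omega}\right|}{2}}}{343}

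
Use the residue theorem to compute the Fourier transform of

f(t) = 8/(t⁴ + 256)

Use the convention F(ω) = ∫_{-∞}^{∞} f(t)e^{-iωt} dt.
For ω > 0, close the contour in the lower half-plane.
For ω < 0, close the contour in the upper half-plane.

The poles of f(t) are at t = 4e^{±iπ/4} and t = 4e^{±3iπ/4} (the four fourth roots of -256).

Let g(z) = f(z)e^{-iωz}; for large |z| the factor e^{-iωz} decays in the lower half-plane when ω > 0 and in the upper half-plane when ω < 0.

Case ω > 0 (lower half-plane, clockwise contour ⇒ F(ω) = -2πi·ΣRes):
  Res_{z = - 2 \sqrt{2} - 2 \sqrt{2} i} g(z) = \frac{\sqrt{2} i \left(1 - i\right) e^{2 \sqrt{2} \omega \left(-1 + i\right)}}{64}
  Res_{z = 2 \sqrt{2} - 2 \sqrt{2} i} g(z) = \frac{\sqrt{2} i \left(1 + i\right) e^{- 2 \sqrt{2} \omega \left(1 + i\right)}}{64}
  F(ω) = -2πi·ΣRes = \frac{\sqrt{2} \pi \left(1 - i\right) \left(e^{4 \sqrt{2} i \omega} + i\right) e^{- 2 \sqrt{2} \omega \left(1 + i\right)}}{32} = \frac{\pi e^{- 2 \sqrt{2} \omega} \sin{\left(2 \sqrt{2} \omega + \frac{\pi}{4} \right)}}{8}

Case ω < 0 (upper half-plane, counterclockwise contour ⇒ F(ω) = +2πi·ΣRes):
  Res_{z = 2 \sqrt{2} + 2 \sqrt{2} i} g(z) = \frac{\sqrt{2} i \left(-1 + i\right) e^{2 \sqrt{2} \omega \left(1 - i\right)}}{64}
  Res_{z = - 2 \sqrt{2} + 2 \sqrt{2} i} g(z) = \frac{\sqrt{2} \left(1 - i\right) e^{2 \sqrt{2} \omega \left(1 + i\right)}}{64}
  F(ω) = 2πi·ΣRes = - \frac{\sqrt{2} i \pi \left(i \left(1 - i\right) e^{2 \sqrt{2} \omega \left(1 - i\right)} - \left(1 - i\right) e^{2 \sqrt{2} \omega \left(1 + i\right)}\right)}{32} = \frac{\pi e^{2 \sqrt{2} \omega} \cos{\left(2 \sqrt{2} \omega + \frac{\pi}{4} \right)}}{8}

Both cases combine into a single formula in |ω|:

F(ω) = \frac{\pi e^{- 2 \sqrt{2} \left|{\omega}\right|} \sin{\left(2 \sqrt{2} \left|{\omega}\right| + \frac{\pi}{4} \right)}}{8}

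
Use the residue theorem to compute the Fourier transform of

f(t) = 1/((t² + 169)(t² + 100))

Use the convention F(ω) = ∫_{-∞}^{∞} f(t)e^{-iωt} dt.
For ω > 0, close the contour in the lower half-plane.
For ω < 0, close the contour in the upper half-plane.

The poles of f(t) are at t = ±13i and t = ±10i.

Let g(z) = f(z)e^{-iωz}; for large |z| the factor e^{-iωz} decays in the lower half-plane when ω > 0 and in the upper half-plane when ω < 0.

Case ω > 0 (lower half-plane, clockwise contour ⇒ F(ω) = -2πi·ΣRes):
  Res_{z = - 13 i} g(z) = - \frac{i e^{- 13 \omega}}{1794}
  Res_{z = - 10 i} g(z) = \frac{i e^{- 10 \omega}}{1380}
  F(ω) = -2πi·ΣRes = \frac{\pi \left(13 e^{3 \omega} - 10\right) e^{- 13 \omega}}{8970}

Case ω < 0 (upper half-plane, counterclockwise contour ⇒ F(ω) = +2πi·ΣRes):
  Res_{z = 13 i} g(z) = \frac{i e^{13 \omega}}{1794}
  Res_{z = 10 i} g(z) = - \frac{i e^{10 \omega}}{1380}
  F(ω) = 2πi·ΣRes = \frac{\pi \left(13 - 10 e^{3 \omega}\right) e^{10 \omega}}{8970}

Both cases combine into a single formula in |ω|:

F(ω) = \frac{\pi \left(13 e^{3 \left|{\omega}\right|} - 10\right) e^{- 13 \left|{\omega}\right|}}{8970}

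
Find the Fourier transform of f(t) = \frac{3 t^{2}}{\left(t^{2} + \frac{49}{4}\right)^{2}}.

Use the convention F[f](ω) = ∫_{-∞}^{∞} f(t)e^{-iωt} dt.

F(ω) = \frac{3 \pi \left(2 - 7 \left|{\omega}\right|\right) e^{- \frac{7 \left|{\omega}\right|}{2}}}{14}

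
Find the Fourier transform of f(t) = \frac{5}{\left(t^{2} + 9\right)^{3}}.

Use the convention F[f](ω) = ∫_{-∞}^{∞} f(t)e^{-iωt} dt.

F(ω) = \frac{5 \pi \left(3 \omega^{2} + 3 \left|{\omega}\right| + 1\right) e^{- 3 \left|{\omega}\right|}}{648}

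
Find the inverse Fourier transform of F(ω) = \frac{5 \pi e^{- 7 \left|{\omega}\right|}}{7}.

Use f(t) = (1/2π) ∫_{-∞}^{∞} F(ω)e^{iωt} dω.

f(t) = \frac{5}{t^{2} + 49}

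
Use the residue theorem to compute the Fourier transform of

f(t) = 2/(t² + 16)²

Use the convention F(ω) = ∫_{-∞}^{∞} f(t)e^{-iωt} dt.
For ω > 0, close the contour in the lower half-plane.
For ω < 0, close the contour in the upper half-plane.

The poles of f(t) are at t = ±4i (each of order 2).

Let g(z) = f(z)e^{-iωz}; for large |z| the factor e^{-iωz} decays in the lower half-plane when ω > 0 and in the upper half-plane when ω < 0.

Case ω > 0 (lower half-plane, clockwise contour ⇒ F(ω) = -2πi·ΣRes):
  Res_{z = - 4 i} g(z) = \frac{i \left(4 \omega + 1\right) e^{- 4 \omega}}{128} (pole of order 2)
  F(ω) = -2πi·ΣRes = \frac{\pi \left(4 \omega + 1\right) e^{- 4 \omega}}{64}

Case ω < 0 (upper half-plane, counterclockwise contour ⇒ F(ω) = +2πi·ΣRes):
  Res_{z = 4 i} g(z) = \frac{i \left(4 \omega - 1\right) e^{4 \omega}}{128} (pole of order 2)
  F(ω) = 2πi·ΣRes = \frac{\pi \left(1 - 4 \omega\right) e^{4 \omega}}{64}

Both cases combine into a single formula in |ω|:

F(ω) = \frac{\pi \left(4 \left|{\omega}\right| + 1\right) e^{- 4 \left|{\omega}\right|}}{64}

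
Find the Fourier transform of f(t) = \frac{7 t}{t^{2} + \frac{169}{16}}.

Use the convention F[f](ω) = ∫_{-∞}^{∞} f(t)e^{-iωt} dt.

F(ω) = - 7 i \pi e^{- \frac{13 \left|{\omega}\right|}{4}} \operatorname{sign}{\left(\omega \right)}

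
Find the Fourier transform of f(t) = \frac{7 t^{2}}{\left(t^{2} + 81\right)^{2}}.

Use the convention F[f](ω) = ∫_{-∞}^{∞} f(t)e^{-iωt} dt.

F(ω) = \frac{7 \pi \left(1 - 9 \left|{\omega}\right|\right) e^{- 9 \left|{\omega}\right|}}{18}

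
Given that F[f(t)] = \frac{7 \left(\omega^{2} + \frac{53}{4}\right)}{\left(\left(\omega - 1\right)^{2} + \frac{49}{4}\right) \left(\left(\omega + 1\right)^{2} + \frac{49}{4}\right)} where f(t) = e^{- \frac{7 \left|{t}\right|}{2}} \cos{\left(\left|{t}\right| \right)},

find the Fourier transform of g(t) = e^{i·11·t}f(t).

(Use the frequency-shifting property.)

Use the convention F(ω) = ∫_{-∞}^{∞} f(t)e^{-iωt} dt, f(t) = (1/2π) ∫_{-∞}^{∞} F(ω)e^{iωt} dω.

F[g](ω) = \frac{28 \left(4 \left(\omega - 11\right)^{2} + 53\right)}{\left(4 \left(\omega - 12\right)^{2} + 49\right) \left(4 \left(\omega - 10\right)^{2} + 49\right)}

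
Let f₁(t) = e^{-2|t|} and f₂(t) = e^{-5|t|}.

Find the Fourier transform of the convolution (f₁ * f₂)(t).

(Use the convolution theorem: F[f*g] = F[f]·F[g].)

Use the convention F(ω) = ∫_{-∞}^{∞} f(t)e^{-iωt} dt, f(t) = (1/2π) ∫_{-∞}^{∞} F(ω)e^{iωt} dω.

F[f₁*f₂](ω) = \frac{40}{\left(\omega^{2} + 4\right) \left(\omega^{2} + 25\right)}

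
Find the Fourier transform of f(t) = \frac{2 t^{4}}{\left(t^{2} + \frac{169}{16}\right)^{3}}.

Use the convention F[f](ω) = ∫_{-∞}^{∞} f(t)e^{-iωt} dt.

F(ω) = \frac{\pi \left(169 \omega^{2} - 260 \left|{\omega}\right| + 48\right) e^{- \frac{13 \left|{\omega}\right|}{4}}}{208}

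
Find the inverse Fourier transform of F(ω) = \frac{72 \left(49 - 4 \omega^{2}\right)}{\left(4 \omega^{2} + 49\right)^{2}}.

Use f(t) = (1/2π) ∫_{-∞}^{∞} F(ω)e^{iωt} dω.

f(t) = 9 e^{- \frac{7 \left|{t}\right|}{2}} \left|{t}\right|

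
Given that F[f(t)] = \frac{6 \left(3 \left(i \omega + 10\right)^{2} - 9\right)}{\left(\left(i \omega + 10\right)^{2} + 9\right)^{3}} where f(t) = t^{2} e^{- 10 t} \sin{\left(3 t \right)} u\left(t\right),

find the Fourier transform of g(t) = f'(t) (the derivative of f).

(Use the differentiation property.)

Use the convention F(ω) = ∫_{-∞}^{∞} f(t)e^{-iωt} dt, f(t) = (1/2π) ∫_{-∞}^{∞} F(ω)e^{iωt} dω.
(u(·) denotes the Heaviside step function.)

F[g](ω) = \frac{18 i \omega \left(\left(i \omega + 10\right)^{2} - 3\right)}{\left(\left(i \omega + 10\right)^{2} + 9\right)^{3}}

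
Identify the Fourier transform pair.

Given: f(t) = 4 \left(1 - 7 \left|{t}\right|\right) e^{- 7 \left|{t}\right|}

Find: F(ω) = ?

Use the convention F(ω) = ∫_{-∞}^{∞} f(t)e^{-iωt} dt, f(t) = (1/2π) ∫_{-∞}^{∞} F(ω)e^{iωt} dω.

F(ω) = \frac{112 \omega^{2}}{\left(\omega^{2} + 49\right)^{2}}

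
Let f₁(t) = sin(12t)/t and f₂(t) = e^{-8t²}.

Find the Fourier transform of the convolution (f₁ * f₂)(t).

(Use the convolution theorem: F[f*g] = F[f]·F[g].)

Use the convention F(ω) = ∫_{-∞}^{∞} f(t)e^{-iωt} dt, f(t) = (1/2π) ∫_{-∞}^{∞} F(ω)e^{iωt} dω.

F[f₁*f₂](ω) = \begin{cases} \frac{\sqrt{2} \pi^{\frac{3}{2}} e^{- \frac{\omega^{2}}{32}}}{4} & \text{for}\: \omega > -12 \wedge \omega < 12 \\0 & \text{otherwise} \end{cases}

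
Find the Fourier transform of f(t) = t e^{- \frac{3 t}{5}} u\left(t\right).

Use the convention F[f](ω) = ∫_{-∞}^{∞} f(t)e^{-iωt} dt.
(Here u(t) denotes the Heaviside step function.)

F(ω) = \frac{25}{\left(5 i \omega + 3\right)^{2}}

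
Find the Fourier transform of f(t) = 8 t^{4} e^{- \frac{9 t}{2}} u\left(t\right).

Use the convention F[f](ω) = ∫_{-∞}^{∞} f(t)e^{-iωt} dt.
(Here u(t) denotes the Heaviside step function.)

F(ω) = \frac{6144}{\left(2 i \omega + 9\right)^{5}}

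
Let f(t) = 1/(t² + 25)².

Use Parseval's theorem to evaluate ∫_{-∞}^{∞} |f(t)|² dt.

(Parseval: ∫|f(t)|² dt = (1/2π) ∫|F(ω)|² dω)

∫|f(t)|² dt = \frac{\pi}{250000}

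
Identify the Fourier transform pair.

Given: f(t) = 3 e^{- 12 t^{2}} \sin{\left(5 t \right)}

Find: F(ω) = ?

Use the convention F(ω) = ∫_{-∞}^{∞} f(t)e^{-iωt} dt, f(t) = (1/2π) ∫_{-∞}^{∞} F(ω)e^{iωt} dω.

F(ω) = \frac{\sqrt{3} i \sqrt{\pi} \left(1 - e^{\frac{5 \omega}{12}}\right) e^{- \frac{\omega^{2}}{48} - \frac{5 \omega}{24} - \frac{25}{48}}}{4}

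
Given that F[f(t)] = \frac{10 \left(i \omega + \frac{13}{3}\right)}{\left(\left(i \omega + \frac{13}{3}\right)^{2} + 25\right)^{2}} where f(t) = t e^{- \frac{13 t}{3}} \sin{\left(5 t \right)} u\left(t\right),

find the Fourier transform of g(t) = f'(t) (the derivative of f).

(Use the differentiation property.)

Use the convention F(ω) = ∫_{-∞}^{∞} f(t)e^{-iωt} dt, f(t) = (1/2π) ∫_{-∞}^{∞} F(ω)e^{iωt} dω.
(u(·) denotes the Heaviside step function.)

F[g](ω) = \frac{270 i \omega \left(3 i \omega + 13\right)}{\left(\left(3 i \omega + 13\right)^{2} + 225\right)^{2}}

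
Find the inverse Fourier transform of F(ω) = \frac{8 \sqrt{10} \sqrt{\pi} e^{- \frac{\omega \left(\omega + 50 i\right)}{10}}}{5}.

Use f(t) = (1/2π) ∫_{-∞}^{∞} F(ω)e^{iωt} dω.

f(t) = 8 e^{- \frac{5 \left(t - 5\right)^{2}}{2}}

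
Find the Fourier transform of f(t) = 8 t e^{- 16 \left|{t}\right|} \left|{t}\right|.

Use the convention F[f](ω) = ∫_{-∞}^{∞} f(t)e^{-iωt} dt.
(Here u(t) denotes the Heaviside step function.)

F(ω) = \frac{32 i \omega \left(\omega^{2} - 768\right)}{\left(\omega^{2} + 256\right)^{3}}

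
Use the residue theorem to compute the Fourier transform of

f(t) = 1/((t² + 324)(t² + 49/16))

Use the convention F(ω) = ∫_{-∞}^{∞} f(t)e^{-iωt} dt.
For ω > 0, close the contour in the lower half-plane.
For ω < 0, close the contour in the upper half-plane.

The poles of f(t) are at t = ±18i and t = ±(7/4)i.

Let g(z) = f(z)e^{-iωz}; for large |z| the factor e^{-iωz} decays in the lower half-plane when ω > 0 and in the upper half-plane when ω < 0.

Case ω > 0 (lower half-plane, clockwise contour ⇒ F(ω) = -2πi·ΣRes):
  Res_{z = - 18 i} g(z) = - \frac{4 i e^{- 18 \omega}}{46215}
  Res_{z = - \frac{7 i}{4}} g(z) = \frac{32 i e^{- \frac{7 \omega}{4}}}{35945}
  F(ω) = -2πi·ΣRes = - \frac{8 \pi e^{- 18 \omega}}{46215} + \frac{64 \pi e^{- \frac{7 \omega}{4}}}{35945}

Case ω < 0 (upper half-plane, counterclockwise contour ⇒ F(ω) = +2πi·ΣRes):
  Res_{z = 18 i} g(z) = \frac{4 i e^{18 \omega}}{46215}
  Res_{z = \frac{7 i}{4}} g(z) = - \frac{32 i e^{\frac{7 \omega}{4}}}{35945}
  F(ω) = 2πi·ΣRes = \frac{8 \pi \left(72 e^{\frac{7 \omega}{4}} - 7 e^{18 \omega}\right)}{323505}

Both cases combine into a single formula in |ω|:

F(ω) = - \frac{8 \pi e^{- 18 \left|{\omega}\right|}}{46215} + \frac{64 \pi e^{- \frac{7 \left|{\omega}\right|}{4}}}{35945}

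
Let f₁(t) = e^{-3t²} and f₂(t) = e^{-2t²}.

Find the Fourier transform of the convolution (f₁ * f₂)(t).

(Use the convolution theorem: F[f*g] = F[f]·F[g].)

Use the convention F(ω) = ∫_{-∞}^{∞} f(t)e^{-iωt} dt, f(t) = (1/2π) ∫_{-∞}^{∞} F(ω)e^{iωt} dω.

F[f₁*f₂](ω) = \frac{\sqrt{6} \pi e^{- \frac{5 \omega^{2}}{24}}}{6}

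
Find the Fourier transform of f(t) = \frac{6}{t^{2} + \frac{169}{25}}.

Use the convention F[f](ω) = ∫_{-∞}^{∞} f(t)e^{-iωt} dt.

F(ω) = \frac{30 \pi e^{- \frac{13 \left|{\omega}\right|}{5}}}{13}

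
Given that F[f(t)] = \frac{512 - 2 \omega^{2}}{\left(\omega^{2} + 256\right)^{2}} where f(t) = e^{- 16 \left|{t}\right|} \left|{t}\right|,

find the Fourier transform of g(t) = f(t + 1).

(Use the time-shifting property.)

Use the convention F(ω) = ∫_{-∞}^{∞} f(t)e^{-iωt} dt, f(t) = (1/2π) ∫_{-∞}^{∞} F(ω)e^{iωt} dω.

F[g](ω) = \frac{2 \left(256 - \omega^{2}\right) e^{i \omega}}{\left(\omega^{2} + 256\right)^{2}}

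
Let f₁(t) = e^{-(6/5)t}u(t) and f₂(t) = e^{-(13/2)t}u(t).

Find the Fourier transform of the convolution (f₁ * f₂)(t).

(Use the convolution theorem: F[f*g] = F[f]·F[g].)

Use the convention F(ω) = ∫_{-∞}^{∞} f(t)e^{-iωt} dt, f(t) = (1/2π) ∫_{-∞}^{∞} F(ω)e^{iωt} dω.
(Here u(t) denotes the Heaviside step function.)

F[f₁*f₂](ω) = \frac{10}{- 10 \omega^{2} + 77 i \omega + 78}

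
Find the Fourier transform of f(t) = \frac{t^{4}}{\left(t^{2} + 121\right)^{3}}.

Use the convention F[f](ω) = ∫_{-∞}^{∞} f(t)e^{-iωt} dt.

F(ω) = \frac{\pi \left(121 \omega^{2} - 55 \left|{\omega}\right| + 3\right) e^{- 11 \left|{\omega}\right|}}{88}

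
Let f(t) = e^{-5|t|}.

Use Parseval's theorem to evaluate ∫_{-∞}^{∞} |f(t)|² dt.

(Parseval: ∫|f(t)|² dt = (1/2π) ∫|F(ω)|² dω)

∫|f(t)|² dt = \frac{1}{5}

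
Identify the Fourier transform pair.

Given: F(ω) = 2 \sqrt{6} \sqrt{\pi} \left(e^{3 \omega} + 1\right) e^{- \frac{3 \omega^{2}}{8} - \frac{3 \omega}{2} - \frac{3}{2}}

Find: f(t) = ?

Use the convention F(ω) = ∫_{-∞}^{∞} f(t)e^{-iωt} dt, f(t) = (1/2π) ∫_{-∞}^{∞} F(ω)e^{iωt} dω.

f(t) = 8 e^{- \frac{2 t^{2}}{3}} \cos{\left(2 t \right)}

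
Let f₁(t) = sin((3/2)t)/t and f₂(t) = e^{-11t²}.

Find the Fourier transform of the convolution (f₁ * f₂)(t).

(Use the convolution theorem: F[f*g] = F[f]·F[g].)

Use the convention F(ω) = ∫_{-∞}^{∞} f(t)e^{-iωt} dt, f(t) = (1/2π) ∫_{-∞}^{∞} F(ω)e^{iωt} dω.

F[f₁*f₂](ω) = \begin{cases} \frac{\sqrt{11} \pi^{\frac{3}{2}} e^{- \frac{\omega^{2}}{44}}}{11} & \text{for}\: \omega > - \frac{3}{2} \wedge \omega < \frac{3}{2} \\0 & \text{otherwise} \end{cases}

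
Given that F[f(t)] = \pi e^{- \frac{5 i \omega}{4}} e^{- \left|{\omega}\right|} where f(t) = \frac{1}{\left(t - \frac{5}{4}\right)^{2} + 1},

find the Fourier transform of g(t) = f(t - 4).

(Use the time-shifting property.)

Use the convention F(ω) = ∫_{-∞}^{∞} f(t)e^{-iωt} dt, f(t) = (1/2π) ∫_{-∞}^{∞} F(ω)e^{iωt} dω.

F[g](ω) = \pi e^{- \frac{21 i \omega}{4} - \left|{\omega}\right|}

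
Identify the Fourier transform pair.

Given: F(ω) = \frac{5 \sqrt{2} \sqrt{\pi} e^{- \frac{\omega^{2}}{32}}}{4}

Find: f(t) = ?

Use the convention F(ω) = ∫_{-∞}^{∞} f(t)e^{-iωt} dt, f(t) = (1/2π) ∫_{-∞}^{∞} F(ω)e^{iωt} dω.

f(t) = 5 e^{- 8 t^{2}}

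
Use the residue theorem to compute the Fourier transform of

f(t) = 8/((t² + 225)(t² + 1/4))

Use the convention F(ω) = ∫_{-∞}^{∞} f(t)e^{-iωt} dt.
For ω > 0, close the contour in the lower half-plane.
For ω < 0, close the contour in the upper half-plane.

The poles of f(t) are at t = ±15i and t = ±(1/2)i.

Let g(z) = f(z)e^{-iωz}; for large |z| the factor e^{-iωz} decays in the lower half-plane when ω > 0 and in the upper half-plane when ω < 0.

Case ω > 0 (lower half-plane, clockwise contour ⇒ F(ω) = -2πi·ΣRes):
  Res_{z = - 15 i} g(z) = - \frac{16 i e^{- 15 \omega}}{13485}
  Res_{z = - \frac{i}{2}} g(z) = \frac{32 i e^{- \frac{\omega}{2}}}{899}
  F(ω) = -2πi·ΣRes = - \frac{32 \pi e^{- 15 \omega}}{13485} + \frac{64 \pi e^{- \frac{\omega}{2}}}{899}

Case ω < 0 (upper half-plane, counterclockwise contour ⇒ F(ω) = +2πi·ΣRes):
  Res_{z = 15 i} g(z) = \frac{16 i e^{15 \omega}}{13485}
  Res_{z = \frac{i}{2}} g(z) = - \frac{32 i e^{\frac{\omega}{2}}}{899}
  F(ω) = 2πi·ΣRes = \frac{32 \pi \left(30 e^{\frac{\omega}{2}} - e^{15 \omega}\right)}{13485}

Both cases combine into a single formula in |ω|:

F(ω) = - \frac{32 \pi e^{- 15 \left|{\omega}\right|}}{13485} + \frac{64 \pi e^{- \frac{\left|{\omega}\right|}{2}}}{899}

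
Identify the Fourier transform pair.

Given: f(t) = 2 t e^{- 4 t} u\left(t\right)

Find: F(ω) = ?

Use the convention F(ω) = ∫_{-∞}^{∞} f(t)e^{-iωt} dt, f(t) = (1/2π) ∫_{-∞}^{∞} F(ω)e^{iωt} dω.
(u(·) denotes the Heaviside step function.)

F(ω) = \frac{2}{\left(i \omega + 4\right)^{2}}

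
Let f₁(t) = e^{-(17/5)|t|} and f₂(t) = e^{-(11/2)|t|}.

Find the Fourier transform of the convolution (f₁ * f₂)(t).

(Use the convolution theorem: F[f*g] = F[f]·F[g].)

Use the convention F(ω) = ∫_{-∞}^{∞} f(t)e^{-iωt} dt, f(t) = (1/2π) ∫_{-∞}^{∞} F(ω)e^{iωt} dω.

F[f₁*f₂](ω) = \frac{7480}{100 \omega^{4} + 4181 \omega^{2} + 34969}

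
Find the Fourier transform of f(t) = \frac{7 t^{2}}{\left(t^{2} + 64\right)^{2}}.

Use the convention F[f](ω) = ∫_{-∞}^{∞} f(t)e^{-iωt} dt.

F(ω) = \frac{7 \pi \left(1 - 8 \left|{\omega}\right|\right) e^{- 8 \left|{\omega}\right|}}{16}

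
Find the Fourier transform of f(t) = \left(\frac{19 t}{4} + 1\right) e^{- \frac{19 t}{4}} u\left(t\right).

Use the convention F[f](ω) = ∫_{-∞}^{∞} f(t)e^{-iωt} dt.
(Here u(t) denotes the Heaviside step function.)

F(ω) = \frac{8 \left(- 2 i \omega - 19\right)}{16 \omega^{2} - 152 i \omega - 361}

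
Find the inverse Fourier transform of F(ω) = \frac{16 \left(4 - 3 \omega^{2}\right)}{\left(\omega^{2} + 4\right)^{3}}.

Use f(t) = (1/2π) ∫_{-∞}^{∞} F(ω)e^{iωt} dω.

f(t) = 2 t^{2} e^{- 2 \left|{t}\right|}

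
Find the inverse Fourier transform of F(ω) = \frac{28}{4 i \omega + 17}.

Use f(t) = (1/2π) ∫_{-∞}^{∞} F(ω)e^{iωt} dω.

f(t) = 7 e^{- \frac{17 t}{4}} u\left(t\right)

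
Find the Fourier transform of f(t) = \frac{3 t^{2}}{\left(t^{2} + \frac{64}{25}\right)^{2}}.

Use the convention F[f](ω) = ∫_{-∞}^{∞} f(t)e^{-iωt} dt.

F(ω) = \frac{3 \pi \left(5 - 8 \left|{\omega}\right|\right) e^{- \frac{8 \left|{\omega}\right|}{5}}}{16}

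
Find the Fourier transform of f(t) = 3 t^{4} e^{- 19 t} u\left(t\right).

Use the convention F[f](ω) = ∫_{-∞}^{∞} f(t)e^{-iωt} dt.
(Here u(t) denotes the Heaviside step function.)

F(ω) = \frac{72}{\left(i \omega + 19\right)^{5}}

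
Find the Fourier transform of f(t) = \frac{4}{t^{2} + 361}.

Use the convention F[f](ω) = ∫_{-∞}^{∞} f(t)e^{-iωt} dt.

F(ω) = \frac{4 \pi e^{- 19 \left|{\omega}\right|}}{19}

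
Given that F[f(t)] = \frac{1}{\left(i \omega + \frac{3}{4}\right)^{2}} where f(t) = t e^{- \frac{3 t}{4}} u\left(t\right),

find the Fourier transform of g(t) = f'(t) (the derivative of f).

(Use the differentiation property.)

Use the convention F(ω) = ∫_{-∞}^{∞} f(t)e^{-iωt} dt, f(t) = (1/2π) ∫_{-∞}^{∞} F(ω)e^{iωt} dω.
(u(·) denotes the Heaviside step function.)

F[g](ω) = \frac{16 i \omega}{\left(4 i \omega + 3\right)^{2}}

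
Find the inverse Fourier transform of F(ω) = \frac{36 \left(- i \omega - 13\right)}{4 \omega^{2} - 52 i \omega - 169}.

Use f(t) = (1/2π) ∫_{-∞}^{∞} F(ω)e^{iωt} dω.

f(t) = 9 \left(\frac{13 t}{2} + 1\right) e^{- \frac{13 t}{2}} u\left(t\right)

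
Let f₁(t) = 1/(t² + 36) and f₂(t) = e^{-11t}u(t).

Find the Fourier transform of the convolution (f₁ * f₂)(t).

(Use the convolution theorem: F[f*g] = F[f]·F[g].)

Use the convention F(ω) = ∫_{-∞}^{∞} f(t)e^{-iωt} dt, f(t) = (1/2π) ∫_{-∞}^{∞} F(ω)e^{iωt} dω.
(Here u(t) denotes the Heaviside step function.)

F[f₁*f₂](ω) = \frac{\pi e^{- 6 \left|{\omega}\right|}}{6 \left(i \omega + 11\right)}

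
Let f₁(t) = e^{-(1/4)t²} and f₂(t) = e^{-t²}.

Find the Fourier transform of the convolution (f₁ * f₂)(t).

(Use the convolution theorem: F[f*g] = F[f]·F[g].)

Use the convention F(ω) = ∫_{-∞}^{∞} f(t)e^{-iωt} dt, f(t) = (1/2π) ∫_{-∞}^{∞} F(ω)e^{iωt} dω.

F[f₁*f₂](ω) = 2 \pi e^{- \frac{5 \omega^{2}}{4}}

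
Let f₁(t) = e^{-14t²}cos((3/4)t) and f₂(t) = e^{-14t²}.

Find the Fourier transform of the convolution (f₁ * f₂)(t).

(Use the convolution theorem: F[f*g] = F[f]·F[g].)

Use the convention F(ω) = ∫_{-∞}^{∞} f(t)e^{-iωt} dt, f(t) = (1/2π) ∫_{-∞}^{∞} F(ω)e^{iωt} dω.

F[f₁*f₂](ω) = \frac{\pi \left(e^{\frac{3 \omega}{56}} + 1\right) e^{- \frac{\omega^{2}}{28} - \frac{3 \omega}{112} - \frac{9}{896}}}{28}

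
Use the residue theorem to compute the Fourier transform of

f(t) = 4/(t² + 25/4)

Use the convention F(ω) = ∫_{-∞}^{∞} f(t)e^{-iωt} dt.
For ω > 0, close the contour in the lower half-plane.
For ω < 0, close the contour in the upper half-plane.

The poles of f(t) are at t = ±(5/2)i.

Let g(z) = f(z)e^{-iωz}; for large |z| the factor e^{-iωz} decays in the lower half-plane when ω > 0 and in the upper half-plane when ω < 0.

Case ω > 0 (lower half-plane, clockwise contour ⇒ F(ω) = -2πi·ΣRes):
  Res_{z = - \frac{5 i}{2}} g(z) = \frac{4 i e^{- \frac{5 \omega}{2}}}{5}
  F(ω) = -2πi·ΣRes = \frac{8 \pi e^{- \frac{5 \omega}{2}}}{5}

Case ω < 0 (upper half-plane, counterclockwise contour ⇒ F(ω) = +2πi·ΣRes):
  Res_{z = \frac{5 i}{2}} g(z) = - \frac{4 i e^{\frac{5 \omega}{2}}}{5}
  F(ω) = 2πi·ΣRes = \frac{8 \pi e^{\frac{5 \omega}{2}}}{5}

Both cases combine into a single formula in |ω|:

F(ω) = \frac{8 \pi e^{- \frac{5 \left|{\omega}\right|}{2}}}{5}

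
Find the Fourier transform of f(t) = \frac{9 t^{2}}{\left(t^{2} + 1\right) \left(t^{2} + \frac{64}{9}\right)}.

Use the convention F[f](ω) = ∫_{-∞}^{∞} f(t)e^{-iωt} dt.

F(ω) = - \frac{81 \pi e^{- \left|{\omega}\right|}}{55} + \frac{216 \pi e^{- \frac{8 \left|{\omega}\right|}{3}}}{55}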